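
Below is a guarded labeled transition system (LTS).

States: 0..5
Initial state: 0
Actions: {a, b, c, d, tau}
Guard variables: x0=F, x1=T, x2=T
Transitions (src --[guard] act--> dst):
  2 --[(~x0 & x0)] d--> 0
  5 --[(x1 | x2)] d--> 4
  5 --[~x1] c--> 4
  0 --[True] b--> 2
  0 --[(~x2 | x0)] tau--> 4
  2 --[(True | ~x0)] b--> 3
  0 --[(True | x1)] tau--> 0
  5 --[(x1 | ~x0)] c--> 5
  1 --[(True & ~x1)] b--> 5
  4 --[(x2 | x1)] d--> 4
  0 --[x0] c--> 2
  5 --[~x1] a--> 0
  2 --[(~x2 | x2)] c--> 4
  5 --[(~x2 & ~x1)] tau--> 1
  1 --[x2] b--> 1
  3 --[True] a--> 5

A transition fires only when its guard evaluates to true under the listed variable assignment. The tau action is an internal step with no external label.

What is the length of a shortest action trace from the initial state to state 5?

Layered search for 5:
  L0 = {0}
  L1 = {2}
  L2 = {3,4}
  L3 = {5}
first hit 5 at d=3 via b·b·a

Answer: 3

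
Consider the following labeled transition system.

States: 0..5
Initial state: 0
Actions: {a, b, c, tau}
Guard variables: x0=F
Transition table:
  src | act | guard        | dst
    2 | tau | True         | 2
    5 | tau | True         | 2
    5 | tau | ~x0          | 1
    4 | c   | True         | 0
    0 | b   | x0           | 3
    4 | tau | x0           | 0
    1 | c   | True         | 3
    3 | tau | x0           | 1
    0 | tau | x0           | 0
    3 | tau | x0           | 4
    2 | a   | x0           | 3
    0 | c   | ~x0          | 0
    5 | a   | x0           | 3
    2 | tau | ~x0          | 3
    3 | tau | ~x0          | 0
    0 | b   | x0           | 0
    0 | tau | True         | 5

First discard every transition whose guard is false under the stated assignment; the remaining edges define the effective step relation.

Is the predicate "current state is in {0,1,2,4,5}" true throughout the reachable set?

Answer: INVARIANT VIOLATED at state 3

Analysis:
Allowed set {0,1,2,4,5}
Reachable = {0,1,2,3,5}
  0: safe
  1: safe
  2: safe
  3: VIOLATES
  5: safe
witness against invariant: tau·tau·c → 3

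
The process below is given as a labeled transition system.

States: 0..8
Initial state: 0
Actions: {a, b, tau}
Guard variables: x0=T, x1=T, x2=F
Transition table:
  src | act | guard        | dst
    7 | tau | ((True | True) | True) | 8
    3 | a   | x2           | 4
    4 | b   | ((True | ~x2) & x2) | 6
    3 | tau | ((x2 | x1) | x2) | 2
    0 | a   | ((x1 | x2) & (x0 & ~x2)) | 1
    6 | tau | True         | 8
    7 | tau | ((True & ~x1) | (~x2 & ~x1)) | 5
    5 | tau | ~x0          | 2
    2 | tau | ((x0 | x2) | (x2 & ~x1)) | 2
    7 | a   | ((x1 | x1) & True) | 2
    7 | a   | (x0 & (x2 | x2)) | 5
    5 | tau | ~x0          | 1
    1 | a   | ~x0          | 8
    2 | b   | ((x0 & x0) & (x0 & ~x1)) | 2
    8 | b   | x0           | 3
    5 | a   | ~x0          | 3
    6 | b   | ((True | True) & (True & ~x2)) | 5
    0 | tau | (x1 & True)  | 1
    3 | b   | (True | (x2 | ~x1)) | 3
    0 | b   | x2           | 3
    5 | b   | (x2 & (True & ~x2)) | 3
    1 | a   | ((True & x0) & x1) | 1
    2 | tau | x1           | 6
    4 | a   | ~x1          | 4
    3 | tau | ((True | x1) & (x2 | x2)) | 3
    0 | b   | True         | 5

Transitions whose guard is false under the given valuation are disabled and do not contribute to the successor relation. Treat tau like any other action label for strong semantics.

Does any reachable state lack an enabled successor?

Answer: DEADLOCK at state 5

Working:
Reach set: {0,1,5}
  0: a→1  b→5  tau→1  [3 out]
  1: a→1  [1 out]
  5: ∅  [deadlock]
Path to 5: b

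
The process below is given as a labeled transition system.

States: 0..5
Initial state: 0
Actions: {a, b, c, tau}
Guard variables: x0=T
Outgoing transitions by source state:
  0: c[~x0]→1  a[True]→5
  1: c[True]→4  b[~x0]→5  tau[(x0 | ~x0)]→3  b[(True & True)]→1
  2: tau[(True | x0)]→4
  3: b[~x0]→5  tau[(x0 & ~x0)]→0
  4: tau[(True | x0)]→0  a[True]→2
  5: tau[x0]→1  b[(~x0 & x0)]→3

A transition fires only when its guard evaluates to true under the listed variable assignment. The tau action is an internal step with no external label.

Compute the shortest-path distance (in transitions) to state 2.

BFS to 2:
  Layer 0: {0}
  Layer 1: {5}
  Layer 2: {1}
  Layer 3: {3,4}
  Layer 4: {2}
depth(2)=4, e.g. a·tau·c·a

Answer: 4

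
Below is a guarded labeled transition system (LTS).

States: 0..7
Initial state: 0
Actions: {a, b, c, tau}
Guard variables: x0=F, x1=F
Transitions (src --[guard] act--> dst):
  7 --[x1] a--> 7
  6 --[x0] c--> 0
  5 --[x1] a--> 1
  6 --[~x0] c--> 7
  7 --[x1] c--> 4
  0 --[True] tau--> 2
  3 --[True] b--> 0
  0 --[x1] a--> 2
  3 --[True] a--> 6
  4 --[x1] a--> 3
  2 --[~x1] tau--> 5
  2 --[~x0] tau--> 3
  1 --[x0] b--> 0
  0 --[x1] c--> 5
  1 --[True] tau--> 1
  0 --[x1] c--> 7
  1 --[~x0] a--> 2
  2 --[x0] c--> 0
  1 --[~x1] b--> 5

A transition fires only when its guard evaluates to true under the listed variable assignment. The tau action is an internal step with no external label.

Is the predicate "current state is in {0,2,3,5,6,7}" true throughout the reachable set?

Inv-set: {0,2,3,5,6,7}
Reachable = {0,2,3,5,6,7}
  0: ✓
  2: ✓
  3: ✓
  5: ✓
  6: ✓
  7: ✓

Answer: INVARIANT HOLDS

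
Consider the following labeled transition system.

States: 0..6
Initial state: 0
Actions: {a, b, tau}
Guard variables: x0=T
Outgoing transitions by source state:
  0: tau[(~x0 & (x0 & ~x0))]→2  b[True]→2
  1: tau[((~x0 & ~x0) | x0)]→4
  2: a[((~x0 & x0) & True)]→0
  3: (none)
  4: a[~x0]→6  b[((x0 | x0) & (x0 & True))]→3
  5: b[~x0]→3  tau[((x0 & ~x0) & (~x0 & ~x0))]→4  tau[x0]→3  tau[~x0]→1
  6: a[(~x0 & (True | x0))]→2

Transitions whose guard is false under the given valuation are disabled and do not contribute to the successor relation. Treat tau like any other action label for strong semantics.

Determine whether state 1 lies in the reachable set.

Guard filter leaves 4 enabled edge(s).
L0 = {0}
L1 = {2}  total {0,2}
R = {0,2}

Answer: UNREACHABLE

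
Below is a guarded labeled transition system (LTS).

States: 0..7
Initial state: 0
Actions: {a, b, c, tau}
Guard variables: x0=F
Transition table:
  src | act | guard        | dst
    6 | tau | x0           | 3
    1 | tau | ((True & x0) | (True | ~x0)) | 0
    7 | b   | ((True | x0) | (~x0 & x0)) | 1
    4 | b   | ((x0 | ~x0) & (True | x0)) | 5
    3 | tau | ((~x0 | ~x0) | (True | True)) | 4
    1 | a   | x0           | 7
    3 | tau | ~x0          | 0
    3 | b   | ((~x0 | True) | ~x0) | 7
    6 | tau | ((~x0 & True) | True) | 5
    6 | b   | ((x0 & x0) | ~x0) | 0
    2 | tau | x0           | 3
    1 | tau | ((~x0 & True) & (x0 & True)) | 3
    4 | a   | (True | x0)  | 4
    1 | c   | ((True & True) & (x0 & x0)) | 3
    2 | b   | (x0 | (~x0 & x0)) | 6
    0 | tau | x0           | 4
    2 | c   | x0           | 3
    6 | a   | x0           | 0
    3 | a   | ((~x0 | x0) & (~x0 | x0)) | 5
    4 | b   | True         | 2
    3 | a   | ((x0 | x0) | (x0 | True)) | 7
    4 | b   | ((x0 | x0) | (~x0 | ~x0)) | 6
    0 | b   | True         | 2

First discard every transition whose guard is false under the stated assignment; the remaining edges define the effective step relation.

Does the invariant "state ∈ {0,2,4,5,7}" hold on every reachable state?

Answer: INVARIANT HOLDS

Working:
Safe = {0,2,4,5,7}
R = {0,2}
  0: safe
  2: safe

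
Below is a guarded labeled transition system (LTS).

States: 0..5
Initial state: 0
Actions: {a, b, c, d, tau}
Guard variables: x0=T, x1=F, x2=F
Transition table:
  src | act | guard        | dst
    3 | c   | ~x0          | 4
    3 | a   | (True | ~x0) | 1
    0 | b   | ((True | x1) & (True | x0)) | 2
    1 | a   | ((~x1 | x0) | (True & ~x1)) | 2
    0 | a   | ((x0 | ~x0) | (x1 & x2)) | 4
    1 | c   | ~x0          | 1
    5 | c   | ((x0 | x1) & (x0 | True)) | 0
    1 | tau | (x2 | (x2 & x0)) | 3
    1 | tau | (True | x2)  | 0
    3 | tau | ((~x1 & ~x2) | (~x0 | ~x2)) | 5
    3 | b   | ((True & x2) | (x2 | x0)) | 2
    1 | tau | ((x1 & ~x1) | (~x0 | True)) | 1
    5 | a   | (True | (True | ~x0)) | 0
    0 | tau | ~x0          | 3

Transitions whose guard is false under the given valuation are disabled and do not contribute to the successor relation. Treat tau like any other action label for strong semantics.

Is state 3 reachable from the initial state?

Guard filter leaves 10 enabled edge(s).
Layer 0: {0}
Layer 1: {2,4}  now seen {0,2,4}
R = {0,2,4}

Answer: UNREACHABLE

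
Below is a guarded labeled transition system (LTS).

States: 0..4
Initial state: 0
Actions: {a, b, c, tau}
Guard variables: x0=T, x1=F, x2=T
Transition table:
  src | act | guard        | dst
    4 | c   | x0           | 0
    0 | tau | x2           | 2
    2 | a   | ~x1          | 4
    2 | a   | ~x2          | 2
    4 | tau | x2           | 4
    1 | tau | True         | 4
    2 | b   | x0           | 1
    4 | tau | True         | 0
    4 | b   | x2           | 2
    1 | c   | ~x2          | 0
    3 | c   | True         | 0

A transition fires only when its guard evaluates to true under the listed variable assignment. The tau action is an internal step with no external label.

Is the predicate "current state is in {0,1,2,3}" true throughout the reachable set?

Answer: INVARIANT VIOLATED at state 4

Trace:
Inv-set: {0,1,2,3}
Reachable = {0,1,2,4}
  0: ok
  1: ok
  2: ok
  4: outside
witness against invariant: tau·a → 4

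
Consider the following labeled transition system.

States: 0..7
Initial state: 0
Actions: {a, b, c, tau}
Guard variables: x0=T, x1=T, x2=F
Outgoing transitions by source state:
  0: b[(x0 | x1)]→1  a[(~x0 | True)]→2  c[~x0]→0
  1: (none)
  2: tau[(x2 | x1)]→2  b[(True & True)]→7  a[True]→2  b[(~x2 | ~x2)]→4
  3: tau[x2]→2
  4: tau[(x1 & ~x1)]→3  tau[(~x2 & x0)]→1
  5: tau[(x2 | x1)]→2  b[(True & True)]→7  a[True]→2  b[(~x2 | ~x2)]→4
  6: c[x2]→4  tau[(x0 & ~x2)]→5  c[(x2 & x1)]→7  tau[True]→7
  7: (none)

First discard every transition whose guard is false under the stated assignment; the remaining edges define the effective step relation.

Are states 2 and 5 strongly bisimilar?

Answer: BISIMILAR

Working:
Bisimulation quotient by refinement:
  round 0: {{0,1,2,3,4,5,6,7}}
  round 1: {{0},{1,3,7},{2,5},{4,6}}
  round 2: {{0},{1,3,7},{2,5},{4},{6}}
Fixed point at round 3; 5 class(es).
[2]={2,5}  [5]={2,5}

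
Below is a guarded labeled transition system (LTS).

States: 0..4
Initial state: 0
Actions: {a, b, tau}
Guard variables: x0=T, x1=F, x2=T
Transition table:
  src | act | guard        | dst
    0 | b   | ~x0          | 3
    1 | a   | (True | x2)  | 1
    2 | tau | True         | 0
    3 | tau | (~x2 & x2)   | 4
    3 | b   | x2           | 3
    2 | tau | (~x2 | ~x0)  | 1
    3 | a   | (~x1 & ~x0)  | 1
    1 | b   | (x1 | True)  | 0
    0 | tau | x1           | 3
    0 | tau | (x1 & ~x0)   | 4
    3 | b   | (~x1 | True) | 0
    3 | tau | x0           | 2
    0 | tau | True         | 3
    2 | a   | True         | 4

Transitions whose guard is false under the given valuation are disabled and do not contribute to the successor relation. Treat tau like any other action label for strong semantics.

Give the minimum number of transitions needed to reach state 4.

Layered search for 4:
  L0 = {0}
  L1 = {3}
  L2 = {2}
  L3 = {4}
depth(4)=3, e.g. tau·tau·a

Answer: 3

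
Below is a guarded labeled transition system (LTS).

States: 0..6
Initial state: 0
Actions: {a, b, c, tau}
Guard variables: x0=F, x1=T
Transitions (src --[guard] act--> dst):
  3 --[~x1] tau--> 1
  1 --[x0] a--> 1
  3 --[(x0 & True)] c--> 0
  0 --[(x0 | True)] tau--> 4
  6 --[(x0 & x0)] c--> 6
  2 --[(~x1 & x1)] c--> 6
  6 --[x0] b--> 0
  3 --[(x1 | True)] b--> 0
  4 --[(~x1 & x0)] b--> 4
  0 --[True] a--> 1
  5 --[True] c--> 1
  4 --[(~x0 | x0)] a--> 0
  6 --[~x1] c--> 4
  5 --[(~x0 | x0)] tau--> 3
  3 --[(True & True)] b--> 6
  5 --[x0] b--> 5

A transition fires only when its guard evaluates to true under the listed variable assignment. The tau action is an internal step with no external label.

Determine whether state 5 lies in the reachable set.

Answer: UNREACHABLE

Analysis:
Guard filter leaves 7 enabled edge(s).
depth 0: {0}
depth 1: {1,4}  cumulative {0,1,4}
Reachable = {0,1,4}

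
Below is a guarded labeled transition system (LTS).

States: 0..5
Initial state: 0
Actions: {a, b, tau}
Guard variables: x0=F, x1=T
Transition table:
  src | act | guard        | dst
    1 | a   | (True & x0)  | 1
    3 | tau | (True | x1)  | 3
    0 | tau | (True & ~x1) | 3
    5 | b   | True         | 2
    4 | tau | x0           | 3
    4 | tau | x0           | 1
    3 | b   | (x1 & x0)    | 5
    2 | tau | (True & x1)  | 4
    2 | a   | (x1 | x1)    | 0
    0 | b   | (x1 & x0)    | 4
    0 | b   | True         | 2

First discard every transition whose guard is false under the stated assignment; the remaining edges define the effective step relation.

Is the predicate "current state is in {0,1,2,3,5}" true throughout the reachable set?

Allowed set {0,1,2,3,5}
R = {0,2,4}
  0: ok
  2: ok
  4: ✗ unsafe
counterexample path to 4: b·tau

Answer: INVARIANT VIOLATED at state 4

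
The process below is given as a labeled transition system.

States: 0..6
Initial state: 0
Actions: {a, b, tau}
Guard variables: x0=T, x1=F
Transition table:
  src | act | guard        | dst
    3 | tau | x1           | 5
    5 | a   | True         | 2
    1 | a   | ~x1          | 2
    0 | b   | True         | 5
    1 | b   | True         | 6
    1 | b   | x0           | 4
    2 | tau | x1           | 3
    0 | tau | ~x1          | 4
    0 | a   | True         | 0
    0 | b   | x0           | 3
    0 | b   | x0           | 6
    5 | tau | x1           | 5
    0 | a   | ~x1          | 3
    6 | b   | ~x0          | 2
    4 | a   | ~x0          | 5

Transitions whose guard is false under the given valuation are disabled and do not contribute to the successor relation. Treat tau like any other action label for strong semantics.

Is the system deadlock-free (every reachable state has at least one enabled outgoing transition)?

Answer: DEADLOCK at state 2

Trace:
Reach set: {0,2,3,4,5,6}
  0: a→0  a→3  b→3  b→5  b→6  tau→4  [6 out]
  2: ∅  [deadlock]
  3: ∅  [deadlock]
  4: ∅  [deadlock]
  5: a→2  [1 out]
  6: ∅  [deadlock]
witness 2: b·a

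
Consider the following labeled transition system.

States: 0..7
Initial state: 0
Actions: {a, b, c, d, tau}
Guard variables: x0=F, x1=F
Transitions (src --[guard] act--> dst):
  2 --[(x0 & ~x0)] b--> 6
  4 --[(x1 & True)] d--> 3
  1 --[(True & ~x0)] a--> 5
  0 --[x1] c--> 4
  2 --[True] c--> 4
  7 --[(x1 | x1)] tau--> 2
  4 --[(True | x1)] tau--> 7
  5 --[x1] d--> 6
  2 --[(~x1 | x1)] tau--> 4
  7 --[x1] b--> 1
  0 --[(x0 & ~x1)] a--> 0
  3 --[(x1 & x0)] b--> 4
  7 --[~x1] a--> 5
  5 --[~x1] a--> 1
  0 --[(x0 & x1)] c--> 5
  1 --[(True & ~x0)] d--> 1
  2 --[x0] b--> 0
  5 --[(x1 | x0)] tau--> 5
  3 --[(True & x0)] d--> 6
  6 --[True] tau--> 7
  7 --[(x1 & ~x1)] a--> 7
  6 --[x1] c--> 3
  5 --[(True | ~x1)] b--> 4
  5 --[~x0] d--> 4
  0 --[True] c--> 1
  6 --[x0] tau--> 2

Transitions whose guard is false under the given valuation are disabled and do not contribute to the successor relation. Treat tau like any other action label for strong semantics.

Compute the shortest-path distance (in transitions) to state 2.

Answer: UNREACHABLE

Working:
BFS to 2:
  depth 0: {0}
  depth 1: {1}
  depth 2: {5}
  depth 3: {4}
  depth 4: {7}
2 never appears.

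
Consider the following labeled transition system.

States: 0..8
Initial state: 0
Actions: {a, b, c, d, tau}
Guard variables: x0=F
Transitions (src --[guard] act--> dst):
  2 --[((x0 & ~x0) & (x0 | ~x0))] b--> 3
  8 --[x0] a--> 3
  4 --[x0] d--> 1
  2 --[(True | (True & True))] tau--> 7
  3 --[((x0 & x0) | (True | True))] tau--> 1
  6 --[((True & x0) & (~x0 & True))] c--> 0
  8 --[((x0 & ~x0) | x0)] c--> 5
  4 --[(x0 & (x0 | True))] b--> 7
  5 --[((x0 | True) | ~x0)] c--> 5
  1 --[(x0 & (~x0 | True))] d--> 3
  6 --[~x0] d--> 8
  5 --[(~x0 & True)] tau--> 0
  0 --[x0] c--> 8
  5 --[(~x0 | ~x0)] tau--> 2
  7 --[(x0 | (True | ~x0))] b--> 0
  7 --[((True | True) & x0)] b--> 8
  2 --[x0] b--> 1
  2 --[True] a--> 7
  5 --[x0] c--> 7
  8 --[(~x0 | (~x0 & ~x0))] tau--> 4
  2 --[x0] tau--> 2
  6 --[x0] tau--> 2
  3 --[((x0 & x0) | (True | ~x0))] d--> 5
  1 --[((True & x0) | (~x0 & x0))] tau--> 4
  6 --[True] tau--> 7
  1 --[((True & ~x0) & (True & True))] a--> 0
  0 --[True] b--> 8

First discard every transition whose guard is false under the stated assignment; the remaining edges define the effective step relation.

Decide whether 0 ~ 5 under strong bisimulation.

Answer: NOT BISIMILAR

Working:
Compute ~ classes (split until stable):
  round 0: {{0,1,2,3,4,5,6,7,8}}
  round 1: {{0,7},{1},{2},{3,6},{4},{5},{8}}
  round 2: {{0},{1},{2},{3},{4},{5},{6},{7},{8}}
9 equivalence class(es) (converged in 3)
0∈{0}, 5∈{5}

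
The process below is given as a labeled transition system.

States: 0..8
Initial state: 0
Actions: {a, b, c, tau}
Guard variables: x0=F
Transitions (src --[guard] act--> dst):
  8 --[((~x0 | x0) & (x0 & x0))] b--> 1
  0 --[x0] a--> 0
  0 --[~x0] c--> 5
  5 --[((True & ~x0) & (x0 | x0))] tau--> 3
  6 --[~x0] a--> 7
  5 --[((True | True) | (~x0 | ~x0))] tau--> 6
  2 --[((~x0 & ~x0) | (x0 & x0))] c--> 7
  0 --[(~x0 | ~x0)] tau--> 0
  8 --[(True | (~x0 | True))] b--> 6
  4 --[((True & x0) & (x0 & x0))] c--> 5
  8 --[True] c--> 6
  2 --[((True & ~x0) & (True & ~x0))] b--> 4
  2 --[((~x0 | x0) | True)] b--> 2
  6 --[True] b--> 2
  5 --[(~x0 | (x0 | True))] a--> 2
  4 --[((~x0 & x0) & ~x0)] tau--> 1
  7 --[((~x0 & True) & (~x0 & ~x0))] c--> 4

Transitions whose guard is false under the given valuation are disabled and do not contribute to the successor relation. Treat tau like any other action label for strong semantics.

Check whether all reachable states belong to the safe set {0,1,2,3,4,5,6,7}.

Allowed set {0,1,2,3,4,5,6,7}
Reachable = {0,2,4,5,6,7}
  0: ok
  2: ok
  4: ok
  5: ok
  6: ok
  7: ok

Answer: INVARIANT HOLDS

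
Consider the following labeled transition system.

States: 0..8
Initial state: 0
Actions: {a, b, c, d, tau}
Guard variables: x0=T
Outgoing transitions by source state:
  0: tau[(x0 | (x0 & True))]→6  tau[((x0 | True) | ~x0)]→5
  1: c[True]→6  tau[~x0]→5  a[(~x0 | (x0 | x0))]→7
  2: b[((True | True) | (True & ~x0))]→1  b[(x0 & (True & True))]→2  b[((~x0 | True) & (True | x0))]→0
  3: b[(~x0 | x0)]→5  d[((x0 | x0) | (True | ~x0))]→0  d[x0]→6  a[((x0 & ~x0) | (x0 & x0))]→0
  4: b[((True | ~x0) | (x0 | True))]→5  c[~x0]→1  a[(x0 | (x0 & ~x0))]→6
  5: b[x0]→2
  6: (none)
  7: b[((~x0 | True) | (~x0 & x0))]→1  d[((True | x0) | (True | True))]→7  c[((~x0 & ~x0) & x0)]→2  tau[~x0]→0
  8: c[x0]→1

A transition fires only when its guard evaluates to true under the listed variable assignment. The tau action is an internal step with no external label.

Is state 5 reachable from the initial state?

Guard filter leaves 17 enabled edge(s).
L0 = {0}
L1 = {5,6}  cumulative {0,5,6}
L2 = {2}  cumulative {0,2,5,6}
L3 = {1}  cumulative {0,1,2,5,6}
L4 = {7}  cumulative {0,1,2,5,6,7}
R = {0,1,2,5,6,7}
witness 5: tau

Answer: REACHABLE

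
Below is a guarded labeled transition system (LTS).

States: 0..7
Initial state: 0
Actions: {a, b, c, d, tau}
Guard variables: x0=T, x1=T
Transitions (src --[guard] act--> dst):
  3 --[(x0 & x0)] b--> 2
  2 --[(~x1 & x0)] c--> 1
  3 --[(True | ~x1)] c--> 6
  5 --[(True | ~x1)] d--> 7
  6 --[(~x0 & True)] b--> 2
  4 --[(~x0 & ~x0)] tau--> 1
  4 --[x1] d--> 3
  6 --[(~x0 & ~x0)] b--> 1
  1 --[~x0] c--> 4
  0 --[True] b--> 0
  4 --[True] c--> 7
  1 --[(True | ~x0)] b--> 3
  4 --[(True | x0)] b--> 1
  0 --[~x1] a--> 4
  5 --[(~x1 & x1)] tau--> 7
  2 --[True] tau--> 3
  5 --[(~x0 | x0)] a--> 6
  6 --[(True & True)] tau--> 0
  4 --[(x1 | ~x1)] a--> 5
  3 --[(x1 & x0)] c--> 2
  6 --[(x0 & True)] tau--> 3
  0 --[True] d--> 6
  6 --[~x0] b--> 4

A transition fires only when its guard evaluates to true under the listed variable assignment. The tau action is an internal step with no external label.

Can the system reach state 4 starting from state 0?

After dropping false guards: 15 live edges.
L0 = {0}
L1 = {6}  now seen {0,6}
L2 = {3}  now seen {0,3,6}
L3 = {2}  now seen {0,2,3,6}
Reach set: {0,2,3,6}

Answer: UNREACHABLE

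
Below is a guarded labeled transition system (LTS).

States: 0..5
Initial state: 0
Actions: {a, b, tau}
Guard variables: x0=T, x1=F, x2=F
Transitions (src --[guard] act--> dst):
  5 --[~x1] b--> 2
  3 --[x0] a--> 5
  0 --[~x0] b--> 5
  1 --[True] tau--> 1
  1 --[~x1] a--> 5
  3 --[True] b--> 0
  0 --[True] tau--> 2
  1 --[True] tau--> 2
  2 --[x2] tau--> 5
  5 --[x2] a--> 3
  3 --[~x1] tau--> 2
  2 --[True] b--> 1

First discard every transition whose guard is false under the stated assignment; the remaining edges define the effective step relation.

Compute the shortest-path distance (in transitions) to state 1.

Layered search for 1:
  L0 = {0}
  L1 = {2}
  L2 = {1}
depth(1)=2, e.g. tau·b

Answer: 2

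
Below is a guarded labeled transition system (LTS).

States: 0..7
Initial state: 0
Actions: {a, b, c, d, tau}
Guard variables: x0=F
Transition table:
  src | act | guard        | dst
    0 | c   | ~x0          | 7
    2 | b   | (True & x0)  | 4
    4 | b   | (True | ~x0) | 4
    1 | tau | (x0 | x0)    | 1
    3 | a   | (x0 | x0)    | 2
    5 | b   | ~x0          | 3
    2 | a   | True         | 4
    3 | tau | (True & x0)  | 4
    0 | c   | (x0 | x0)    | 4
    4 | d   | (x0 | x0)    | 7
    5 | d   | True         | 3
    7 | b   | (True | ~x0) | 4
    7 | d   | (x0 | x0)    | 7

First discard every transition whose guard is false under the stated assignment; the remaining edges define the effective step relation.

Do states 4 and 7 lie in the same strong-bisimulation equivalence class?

Refine partition for ~:
  P[0] = {{0,1,2,3,4,5,6,7}}
  P[1] = {{0},{1,3,6},{2},{4,7},{5}}
5 equivalence class(es) (converged in 2)
4∈{4,7}, 7∈{4,7}

Answer: BISIMILAR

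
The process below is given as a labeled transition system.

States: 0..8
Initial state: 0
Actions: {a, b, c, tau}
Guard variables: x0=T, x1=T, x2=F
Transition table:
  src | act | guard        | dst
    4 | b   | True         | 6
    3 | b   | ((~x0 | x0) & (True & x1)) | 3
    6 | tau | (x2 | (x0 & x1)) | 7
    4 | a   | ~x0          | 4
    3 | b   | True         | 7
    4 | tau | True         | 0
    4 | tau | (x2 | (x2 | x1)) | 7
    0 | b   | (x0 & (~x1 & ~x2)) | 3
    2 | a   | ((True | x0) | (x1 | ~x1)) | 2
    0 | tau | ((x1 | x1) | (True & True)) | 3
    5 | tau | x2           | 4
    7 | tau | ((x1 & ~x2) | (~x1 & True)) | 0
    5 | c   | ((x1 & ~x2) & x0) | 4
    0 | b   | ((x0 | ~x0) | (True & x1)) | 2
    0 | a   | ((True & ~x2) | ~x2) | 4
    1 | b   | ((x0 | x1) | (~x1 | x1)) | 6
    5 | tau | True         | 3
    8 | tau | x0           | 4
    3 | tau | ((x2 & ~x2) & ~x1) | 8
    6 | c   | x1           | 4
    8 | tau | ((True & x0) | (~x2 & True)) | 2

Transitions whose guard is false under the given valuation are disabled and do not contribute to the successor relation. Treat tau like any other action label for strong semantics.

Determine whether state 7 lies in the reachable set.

Answer: REACHABLE

Trace:
Guard filter leaves 17 enabled edge(s).
L0 = {0}
L1 = {2,3,4}  now seen {0,2,3,4}
L2 = {6,7}  now seen {0,2,3,4,6,7}
Reach set: {0,2,3,4,6,7}
witness 7: tau·b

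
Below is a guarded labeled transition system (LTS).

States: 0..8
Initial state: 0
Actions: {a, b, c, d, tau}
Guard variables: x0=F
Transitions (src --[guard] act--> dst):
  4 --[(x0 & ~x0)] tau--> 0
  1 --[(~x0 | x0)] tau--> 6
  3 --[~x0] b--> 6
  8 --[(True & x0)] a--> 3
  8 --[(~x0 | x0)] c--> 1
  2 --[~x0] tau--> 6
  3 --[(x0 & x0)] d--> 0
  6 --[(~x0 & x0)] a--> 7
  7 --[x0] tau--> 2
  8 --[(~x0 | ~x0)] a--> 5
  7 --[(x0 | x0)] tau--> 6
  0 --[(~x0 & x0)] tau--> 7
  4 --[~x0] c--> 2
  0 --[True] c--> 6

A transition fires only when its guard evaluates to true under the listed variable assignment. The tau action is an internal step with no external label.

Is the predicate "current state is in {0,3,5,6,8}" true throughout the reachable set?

Answer: INVARIANT HOLDS

Analysis:
Safe = {0,3,5,6,8}
R = {0,6}
  0: ok
  6: ok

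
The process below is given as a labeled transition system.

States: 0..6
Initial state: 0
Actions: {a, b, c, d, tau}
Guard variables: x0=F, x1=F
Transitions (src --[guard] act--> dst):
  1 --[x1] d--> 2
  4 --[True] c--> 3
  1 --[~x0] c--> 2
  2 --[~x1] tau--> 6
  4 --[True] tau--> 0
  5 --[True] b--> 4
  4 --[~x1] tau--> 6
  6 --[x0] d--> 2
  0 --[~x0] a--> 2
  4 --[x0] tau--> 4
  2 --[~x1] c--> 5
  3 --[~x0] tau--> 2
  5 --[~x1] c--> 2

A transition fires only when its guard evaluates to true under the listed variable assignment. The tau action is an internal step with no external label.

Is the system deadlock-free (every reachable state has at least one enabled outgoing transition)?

Reachable = {0,2,3,4,5,6}
  0: a→2  [1 exit(s)]
  2: c→5  tau→6  [2 exit(s)]
  3: tau→2  [1 exit(s)]
  4: c→3  tau→0  tau→6  [3 exit(s)]
  5: b→4  c→2  [2 exit(s)]
  6: ∅  [deadlock]
Path to 6: a·tau

Answer: DEADLOCK at state 6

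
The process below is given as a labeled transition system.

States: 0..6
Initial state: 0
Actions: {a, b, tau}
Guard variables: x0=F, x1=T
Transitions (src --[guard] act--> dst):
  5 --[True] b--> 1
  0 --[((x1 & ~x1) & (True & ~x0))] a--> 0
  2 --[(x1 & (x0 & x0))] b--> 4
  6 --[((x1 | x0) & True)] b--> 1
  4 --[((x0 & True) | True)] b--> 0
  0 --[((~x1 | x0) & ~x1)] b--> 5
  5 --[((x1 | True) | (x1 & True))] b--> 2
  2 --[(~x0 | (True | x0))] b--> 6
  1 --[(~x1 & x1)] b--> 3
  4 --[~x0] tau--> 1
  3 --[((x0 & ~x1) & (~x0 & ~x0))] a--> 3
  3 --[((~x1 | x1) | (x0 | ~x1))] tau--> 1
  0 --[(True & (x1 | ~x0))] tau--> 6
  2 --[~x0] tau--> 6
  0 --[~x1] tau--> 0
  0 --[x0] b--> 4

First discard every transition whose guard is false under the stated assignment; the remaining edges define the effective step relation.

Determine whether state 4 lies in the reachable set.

Answer: UNREACHABLE

Working:
After dropping false guards: 9 live edges.
L0 = {0}
L1 = {6}  cumulative {0,6}
L2 = {1}  cumulative {0,1,6}
R = {0,1,6}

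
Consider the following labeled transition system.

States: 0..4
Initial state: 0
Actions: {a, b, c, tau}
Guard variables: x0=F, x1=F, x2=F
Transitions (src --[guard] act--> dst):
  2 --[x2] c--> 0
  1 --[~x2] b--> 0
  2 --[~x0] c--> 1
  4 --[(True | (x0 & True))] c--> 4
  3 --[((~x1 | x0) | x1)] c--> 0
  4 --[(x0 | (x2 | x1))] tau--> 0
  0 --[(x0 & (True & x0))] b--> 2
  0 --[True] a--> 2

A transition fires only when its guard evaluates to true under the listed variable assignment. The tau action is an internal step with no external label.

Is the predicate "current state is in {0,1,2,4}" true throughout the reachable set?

Allowed set {0,1,2,4}
Reach set: {0,1,2}
  0: safe
  1: safe
  2: safe

Answer: INVARIANT HOLDS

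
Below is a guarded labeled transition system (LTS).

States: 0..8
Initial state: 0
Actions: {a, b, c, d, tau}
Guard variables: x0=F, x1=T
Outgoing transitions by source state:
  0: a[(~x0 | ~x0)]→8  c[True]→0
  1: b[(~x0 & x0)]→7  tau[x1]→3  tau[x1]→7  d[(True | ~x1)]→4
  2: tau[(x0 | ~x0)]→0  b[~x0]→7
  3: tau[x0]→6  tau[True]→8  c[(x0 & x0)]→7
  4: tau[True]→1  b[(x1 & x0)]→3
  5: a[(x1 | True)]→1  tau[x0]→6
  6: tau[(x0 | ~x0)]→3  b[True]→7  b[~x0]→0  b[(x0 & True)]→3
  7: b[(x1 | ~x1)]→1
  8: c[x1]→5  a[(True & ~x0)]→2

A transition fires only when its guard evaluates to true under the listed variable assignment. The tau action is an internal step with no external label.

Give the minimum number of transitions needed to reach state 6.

Breadth-first toward 6:
  depth 0: {0}
  depth 1: {8}
  depth 2: {2,5}
  depth 3: {1,7}
  depth 4: {3,4}
6 never appears.

Answer: UNREACHABLE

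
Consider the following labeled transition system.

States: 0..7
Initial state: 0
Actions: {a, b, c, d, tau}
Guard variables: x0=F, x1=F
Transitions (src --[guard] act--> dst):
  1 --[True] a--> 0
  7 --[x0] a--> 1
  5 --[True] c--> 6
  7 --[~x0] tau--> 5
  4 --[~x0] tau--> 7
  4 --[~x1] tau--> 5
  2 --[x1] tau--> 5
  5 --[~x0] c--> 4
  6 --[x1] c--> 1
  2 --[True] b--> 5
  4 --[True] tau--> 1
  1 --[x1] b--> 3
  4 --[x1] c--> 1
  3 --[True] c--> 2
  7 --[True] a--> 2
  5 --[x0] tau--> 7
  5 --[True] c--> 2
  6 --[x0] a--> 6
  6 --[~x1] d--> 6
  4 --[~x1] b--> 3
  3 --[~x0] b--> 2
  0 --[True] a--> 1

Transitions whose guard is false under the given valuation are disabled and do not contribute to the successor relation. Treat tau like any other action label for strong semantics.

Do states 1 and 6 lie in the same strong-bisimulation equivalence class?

Compute ~ classes (split until stable):
  P[0] = {{0,1,2,3,4,5,6,7}}
  P[1] = {{0,1},{2},{3},{4},{5},{6},{7}}
Fixed point at round 2; 7 class(es).
1∈{0,1}, 6∈{6}

Answer: NOT BISIMILAR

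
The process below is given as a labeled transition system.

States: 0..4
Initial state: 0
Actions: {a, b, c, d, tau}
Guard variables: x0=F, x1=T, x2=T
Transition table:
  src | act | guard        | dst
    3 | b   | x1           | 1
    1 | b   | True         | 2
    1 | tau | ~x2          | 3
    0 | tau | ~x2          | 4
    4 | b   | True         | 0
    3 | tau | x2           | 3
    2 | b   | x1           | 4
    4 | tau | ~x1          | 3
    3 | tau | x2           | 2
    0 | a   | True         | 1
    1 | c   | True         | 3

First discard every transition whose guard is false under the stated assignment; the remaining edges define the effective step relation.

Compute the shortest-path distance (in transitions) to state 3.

BFS to 3:
  Layer 0: {0}
  Layer 1: {1}
  Layer 2: {2,3}
first hit 3 at d=2 via a·c

Answer: 2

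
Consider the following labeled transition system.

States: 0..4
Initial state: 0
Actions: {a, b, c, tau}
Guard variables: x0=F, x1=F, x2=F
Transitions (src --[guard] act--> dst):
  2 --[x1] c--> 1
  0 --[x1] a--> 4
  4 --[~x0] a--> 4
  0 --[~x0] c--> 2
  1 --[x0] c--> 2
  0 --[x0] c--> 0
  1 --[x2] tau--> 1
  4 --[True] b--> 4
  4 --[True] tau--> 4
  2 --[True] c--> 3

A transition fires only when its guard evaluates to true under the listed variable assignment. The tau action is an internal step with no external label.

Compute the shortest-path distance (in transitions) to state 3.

Breadth-first toward 3:
  depth 0: {0}
  depth 1: {2}
  depth 2: {3}
3 enters at depth 2; path c·c

Answer: 2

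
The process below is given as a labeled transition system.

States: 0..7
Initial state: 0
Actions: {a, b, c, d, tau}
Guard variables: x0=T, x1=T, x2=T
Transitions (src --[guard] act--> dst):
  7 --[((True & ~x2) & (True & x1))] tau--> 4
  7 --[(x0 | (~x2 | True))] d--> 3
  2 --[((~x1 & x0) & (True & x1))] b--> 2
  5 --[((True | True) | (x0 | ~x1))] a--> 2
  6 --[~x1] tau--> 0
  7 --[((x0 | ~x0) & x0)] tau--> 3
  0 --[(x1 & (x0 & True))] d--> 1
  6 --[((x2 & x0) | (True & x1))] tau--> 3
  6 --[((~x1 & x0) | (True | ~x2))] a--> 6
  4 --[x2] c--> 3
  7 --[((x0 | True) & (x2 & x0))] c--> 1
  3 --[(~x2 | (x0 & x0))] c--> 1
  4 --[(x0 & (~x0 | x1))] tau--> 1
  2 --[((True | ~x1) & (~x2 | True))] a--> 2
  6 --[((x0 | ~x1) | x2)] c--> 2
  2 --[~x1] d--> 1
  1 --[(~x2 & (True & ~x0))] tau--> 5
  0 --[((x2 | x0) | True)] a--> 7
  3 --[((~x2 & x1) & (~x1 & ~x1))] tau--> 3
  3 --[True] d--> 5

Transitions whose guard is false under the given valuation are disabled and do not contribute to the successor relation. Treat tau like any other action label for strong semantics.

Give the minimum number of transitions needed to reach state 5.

Answer: 3

Working:
Breadth-first toward 5:
  L0 = {0}
  L1 = {1,7}
  L2 = {3}
  L3 = {5}
5 enters at depth 3; path a·d·d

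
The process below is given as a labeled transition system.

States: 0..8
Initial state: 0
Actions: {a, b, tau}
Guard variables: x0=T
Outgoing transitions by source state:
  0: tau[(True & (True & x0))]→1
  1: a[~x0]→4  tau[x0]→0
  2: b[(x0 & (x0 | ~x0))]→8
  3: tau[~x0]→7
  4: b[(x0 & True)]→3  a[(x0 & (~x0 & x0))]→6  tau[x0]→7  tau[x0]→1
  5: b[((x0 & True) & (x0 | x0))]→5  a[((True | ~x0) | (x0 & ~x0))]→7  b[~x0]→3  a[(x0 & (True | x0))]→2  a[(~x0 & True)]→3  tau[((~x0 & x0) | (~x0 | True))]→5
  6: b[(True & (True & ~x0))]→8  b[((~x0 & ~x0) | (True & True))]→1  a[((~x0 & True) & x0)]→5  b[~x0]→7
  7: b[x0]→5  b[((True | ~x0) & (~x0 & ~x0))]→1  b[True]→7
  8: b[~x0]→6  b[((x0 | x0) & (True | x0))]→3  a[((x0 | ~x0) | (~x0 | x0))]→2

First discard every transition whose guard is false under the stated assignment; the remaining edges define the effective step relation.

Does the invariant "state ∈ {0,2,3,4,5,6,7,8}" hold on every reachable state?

Inv-set: {0,2,3,4,5,6,7,8}
Reach set: {0,1}
  0: ok
  1: outside
reach 1 via tau — violates

Answer: INVARIANT VIOLATED at state 1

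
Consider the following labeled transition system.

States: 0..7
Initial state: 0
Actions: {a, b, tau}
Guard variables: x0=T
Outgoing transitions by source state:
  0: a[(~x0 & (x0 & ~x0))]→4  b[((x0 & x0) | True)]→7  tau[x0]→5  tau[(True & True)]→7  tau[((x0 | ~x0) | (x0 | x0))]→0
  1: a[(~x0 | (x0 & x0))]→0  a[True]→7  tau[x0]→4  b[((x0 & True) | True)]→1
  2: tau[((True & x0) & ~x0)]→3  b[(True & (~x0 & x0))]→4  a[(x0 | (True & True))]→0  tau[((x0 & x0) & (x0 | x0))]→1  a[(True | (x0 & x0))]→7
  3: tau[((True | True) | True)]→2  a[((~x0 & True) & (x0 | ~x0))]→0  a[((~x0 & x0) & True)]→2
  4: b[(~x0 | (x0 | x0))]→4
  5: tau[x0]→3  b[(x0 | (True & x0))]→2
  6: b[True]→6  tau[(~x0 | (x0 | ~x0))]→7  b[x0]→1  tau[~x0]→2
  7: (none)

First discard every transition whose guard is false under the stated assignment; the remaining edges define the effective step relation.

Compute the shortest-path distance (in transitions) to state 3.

Layered search for 3:
  depth 0: {0}
  depth 1: {5,7}
  depth 2: {2,3}
first hit 3 at d=2 via tau·tau

Answer: 2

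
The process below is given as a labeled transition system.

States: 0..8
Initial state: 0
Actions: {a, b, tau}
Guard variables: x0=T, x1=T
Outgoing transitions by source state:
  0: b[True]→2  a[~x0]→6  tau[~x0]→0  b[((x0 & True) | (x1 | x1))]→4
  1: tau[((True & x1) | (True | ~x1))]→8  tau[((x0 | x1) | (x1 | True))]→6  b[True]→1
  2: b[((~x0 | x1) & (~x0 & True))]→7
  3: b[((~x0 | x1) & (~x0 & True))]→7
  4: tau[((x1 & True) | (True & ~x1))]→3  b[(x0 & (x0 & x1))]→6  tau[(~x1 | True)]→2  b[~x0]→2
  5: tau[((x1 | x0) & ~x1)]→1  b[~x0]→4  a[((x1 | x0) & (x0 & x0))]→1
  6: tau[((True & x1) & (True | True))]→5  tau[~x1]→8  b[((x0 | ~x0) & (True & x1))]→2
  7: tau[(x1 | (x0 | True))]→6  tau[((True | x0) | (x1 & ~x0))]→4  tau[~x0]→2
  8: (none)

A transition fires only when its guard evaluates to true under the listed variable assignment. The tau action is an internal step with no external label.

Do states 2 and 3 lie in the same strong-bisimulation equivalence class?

Bisimulation quotient by refinement:
  π0 = {{0,1,2,3,4,5,6,7,8}}
  π1 = {{0},{1,4,6},{2,3,8},{5},{7}}
  π2 = {{0},{1},{2,3,8},{4},{5},{6},{7}}
Fixed point at round 3; 7 class(es).
[2]={2,3,8}  [3]={2,3,8}

Answer: BISIMILAR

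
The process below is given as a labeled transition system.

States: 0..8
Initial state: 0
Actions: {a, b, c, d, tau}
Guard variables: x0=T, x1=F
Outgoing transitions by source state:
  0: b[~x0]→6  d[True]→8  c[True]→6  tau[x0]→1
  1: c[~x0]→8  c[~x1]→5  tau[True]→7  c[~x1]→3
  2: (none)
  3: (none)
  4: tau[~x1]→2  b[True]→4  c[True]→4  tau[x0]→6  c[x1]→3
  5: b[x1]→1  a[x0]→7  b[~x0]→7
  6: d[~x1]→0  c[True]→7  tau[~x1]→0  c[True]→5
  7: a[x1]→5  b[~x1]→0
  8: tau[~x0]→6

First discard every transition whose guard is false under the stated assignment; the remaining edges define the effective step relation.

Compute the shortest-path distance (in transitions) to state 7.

Answer: 2

Analysis:
Breadth-first toward 7:
  depth 0: {0}
  depth 1: {1,6,8}
  depth 2: {3,5,7}
7 enters at depth 2; path c·c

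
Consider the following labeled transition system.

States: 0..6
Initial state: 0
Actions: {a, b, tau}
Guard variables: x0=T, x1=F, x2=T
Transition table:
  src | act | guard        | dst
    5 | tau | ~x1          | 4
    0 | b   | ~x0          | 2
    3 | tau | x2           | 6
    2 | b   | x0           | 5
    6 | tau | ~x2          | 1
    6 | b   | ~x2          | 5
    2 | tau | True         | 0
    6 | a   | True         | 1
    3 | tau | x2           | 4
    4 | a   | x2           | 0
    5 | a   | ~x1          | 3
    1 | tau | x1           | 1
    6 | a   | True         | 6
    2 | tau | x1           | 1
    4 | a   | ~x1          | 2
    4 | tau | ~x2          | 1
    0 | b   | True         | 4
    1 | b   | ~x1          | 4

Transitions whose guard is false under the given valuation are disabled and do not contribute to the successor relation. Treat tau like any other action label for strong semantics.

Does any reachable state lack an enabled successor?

Answer: DEADLOCK-FREE

Working:
Reach set: {0,1,2,3,4,5,6}
  0: b→4  [deg 1]
  1: b→4  [deg 1]
  2: b→5  tau→0  [deg 2]
  3: tau→4  tau→6  [deg 2]
  4: a→0  a→2  [deg 2]
  5: a→3  tau→4  [deg 2]
  6: a→1  a→6  [deg 2]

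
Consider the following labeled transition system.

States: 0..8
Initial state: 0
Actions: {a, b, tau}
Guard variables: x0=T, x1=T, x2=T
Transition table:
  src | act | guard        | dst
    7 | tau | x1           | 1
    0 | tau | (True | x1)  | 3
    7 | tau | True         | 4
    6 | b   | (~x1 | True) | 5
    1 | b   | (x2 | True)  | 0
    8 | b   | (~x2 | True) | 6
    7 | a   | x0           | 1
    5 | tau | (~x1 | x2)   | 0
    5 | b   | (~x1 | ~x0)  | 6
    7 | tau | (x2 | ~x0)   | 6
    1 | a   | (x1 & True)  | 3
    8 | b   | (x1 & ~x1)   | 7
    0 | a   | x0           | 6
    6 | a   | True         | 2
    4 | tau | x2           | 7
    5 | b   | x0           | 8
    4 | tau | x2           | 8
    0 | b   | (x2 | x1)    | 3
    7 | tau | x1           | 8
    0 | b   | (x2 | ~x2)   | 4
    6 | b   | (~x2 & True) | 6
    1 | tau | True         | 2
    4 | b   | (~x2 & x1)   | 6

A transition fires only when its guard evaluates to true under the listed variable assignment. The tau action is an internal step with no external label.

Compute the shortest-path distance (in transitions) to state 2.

Answer: 2

Analysis:
BFS to 2:
  L0 = {0}
  L1 = {3,4,6}
  L2 = {2,5,7,8}
first hit 2 at d=2 via a·a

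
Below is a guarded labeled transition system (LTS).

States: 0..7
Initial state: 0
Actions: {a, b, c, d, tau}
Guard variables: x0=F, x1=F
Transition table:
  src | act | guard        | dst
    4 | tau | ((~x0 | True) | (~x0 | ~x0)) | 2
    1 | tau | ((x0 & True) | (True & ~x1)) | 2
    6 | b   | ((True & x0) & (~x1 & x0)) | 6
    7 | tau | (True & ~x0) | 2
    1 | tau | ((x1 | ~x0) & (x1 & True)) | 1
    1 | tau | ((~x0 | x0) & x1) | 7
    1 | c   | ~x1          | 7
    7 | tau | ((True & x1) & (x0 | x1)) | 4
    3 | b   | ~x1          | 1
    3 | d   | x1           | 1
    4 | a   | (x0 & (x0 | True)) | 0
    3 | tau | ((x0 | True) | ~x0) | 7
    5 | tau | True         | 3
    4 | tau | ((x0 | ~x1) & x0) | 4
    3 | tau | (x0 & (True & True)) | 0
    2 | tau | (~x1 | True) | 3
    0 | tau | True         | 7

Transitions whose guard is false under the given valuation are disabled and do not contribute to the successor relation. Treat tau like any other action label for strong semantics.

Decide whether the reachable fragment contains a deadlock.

Answer: DEADLOCK-FREE

Analysis:
R = {0,1,2,3,7}
  0: tau→7  [1 exit(s)]
  1: c→7  tau→2  [2 exit(s)]
  2: tau→3  [1 exit(s)]
  3: b→1  tau→7  [2 exit(s)]
  7: tau→2  [1 exit(s)]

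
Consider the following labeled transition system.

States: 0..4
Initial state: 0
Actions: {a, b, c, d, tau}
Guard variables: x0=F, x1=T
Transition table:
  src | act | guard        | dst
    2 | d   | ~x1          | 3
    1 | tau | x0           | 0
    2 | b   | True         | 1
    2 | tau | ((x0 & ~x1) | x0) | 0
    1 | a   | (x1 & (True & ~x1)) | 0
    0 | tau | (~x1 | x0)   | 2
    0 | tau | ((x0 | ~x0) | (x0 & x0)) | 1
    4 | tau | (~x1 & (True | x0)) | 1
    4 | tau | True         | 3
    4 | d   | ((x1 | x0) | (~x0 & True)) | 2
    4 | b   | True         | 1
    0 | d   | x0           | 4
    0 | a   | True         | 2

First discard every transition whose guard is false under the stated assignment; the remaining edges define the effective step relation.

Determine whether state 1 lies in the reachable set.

After dropping false guards: 6 live edges.
L0 = {0}
L1 = {1,2}  total {0,1,2}
Reach set: {0,1,2}
trace reaching 1: tau

Answer: REACHABLE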